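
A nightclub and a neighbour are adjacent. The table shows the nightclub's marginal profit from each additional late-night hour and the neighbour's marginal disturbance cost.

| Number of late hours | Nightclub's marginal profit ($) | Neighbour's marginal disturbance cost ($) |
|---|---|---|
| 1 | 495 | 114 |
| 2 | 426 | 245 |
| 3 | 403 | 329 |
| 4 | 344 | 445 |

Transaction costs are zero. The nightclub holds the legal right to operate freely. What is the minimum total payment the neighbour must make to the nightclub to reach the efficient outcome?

$344

Left alone the nightclub would choose level 4 (marginal profit stays positive).
Efficient level: k* = 3 (marginal profit ≥ marginal disturbance cost through 3).
The neighbour must at least cover the nightclub's forgone profit from cutting 4→3: 344 = 344.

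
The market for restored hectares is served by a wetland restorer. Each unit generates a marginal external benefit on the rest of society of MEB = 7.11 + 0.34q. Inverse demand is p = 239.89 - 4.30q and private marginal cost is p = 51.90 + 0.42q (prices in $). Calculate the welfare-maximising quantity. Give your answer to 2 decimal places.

q* = 44.54

Social marginal cost = private MC − MEB = 44.79 + 0.08q.
Set SMC = demand: 44.79 + 0.08q = 239.89 - 4.30q → q* = 44.5434.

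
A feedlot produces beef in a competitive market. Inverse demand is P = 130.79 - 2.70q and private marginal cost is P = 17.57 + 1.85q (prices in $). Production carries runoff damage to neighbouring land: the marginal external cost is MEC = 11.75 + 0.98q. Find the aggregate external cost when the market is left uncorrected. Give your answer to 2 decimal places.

Market equilibrium (private): 17.57 + 1.85q = 130.79 - 2.70q → q_m = 24.8835.
Total external cost = ∫₀^{q_m} (11.75 + 0.98q) dq = 11.75×24.8835 + ½×0.98×24.8835² = 595.7835.

$595.78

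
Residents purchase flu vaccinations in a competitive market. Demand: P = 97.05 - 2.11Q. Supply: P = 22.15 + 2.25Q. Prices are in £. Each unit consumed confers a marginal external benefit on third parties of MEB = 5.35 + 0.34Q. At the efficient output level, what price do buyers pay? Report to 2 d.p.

Social marginal benefit = demand + MEB = 102.40 - 1.77Q.
Set SMB = MC: 102.40 - 1.77Q = 22.15 + 2.25Q → Q* = 19.9627.
Consumer price on the demand curve at Q*: 97.05 − 2.11×19.9627 = 54.9287.

P = £54.93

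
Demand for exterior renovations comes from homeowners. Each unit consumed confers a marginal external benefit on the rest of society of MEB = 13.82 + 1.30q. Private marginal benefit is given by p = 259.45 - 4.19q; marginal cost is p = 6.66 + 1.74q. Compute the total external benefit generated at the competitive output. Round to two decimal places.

1770.33

Market equilibrium (private): 6.66 + 1.74q = 259.45 - 4.19q → q_m = 42.6290.
Total external benefit = ∫₀^{q_m} (13.82 + 1.30q) dq = 13.82×42.6290 + ½×1.30×42.6290² = 1770.3333.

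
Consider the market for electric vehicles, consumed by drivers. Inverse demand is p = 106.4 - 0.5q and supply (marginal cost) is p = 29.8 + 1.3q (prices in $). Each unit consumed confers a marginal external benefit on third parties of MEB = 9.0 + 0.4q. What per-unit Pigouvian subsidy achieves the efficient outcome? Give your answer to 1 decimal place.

subsidy = $33.5 per unit

Social marginal benefit = demand + MEB = 115.4 - 0.1q.
Set SMB = MC: 115.4 - 0.1q = 29.8 + 1.3q → q* = 61.1429.
The Pigouvian subsidy equals MEB at q*: 9.0 + 0.4×61.1429 = 33.4572.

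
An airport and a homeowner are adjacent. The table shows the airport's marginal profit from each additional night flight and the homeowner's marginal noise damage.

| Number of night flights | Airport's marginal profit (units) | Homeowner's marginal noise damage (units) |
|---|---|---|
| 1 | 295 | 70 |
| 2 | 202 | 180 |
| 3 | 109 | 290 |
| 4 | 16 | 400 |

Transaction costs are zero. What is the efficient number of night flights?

2

Bargaining reaches the level where marginal profit last exceeds marginal noise damage.
That holds through level 2 (202 ≥ 180) but not at 3 (109 < 290).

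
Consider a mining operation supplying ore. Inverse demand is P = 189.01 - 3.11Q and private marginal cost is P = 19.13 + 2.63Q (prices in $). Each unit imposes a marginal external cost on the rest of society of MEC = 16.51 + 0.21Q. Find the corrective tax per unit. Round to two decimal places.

tax = $21.92 per unit

Social marginal cost = private MC + MEC = 35.64 + 2.84Q.
Set SMC = demand: 35.64 + 2.84Q = 189.01 - 3.11Q → Q* = 25.7765.
The Pigouvian tax equals MEC at Q*: 16.51 + 0.21×25.7765 = 21.9231.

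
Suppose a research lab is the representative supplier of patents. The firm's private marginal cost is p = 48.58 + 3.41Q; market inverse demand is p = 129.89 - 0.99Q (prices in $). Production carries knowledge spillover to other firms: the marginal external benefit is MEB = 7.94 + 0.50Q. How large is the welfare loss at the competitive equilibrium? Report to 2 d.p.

DWL = $37.84

Market equilibrium (private): 48.58 + 3.41Q = 129.89 - 0.99Q → Q_m = 18.4795.
Social marginal cost = private MC − MEB = 40.64 + 2.91Q.
Set SMC = demand: 40.64 + 2.91Q = 129.89 - 0.99Q → Q* = 22.8846.
Height of the DWL triangle at Q_m is demand(Q_m) − SMC(Q_m) = MEB(Q_m) = 17.1798.
DWL = ½ × 4.4051 × 17.1798 = 37.8394.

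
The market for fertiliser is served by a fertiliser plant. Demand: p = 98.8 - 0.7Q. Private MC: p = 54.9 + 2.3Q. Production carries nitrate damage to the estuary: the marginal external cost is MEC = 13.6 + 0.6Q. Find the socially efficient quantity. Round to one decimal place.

Social marginal cost = private MC + MEC = 68.5 + 2.9Q.
Set SMC = demand: 68.5 + 2.9Q = 98.8 - 0.7Q → Q* = 8.4167.

Q* = 8.4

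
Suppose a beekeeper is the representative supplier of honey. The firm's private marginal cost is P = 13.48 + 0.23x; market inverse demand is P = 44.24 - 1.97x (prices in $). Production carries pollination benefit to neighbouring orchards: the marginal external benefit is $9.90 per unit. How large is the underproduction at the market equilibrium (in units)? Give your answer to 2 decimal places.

Market equilibrium (private): 13.48 + 0.23x = 44.24 - 1.97x → x_m = 13.9818.
Social marginal cost = private MC − MEB = 3.58 + 0.23x.
Set SMC = demand: 3.58 + 0.23x = 44.24 - 1.97x → x* = 18.4818.
Gap = |13.9818 − 18.4818| = 4.5000.

4.50 units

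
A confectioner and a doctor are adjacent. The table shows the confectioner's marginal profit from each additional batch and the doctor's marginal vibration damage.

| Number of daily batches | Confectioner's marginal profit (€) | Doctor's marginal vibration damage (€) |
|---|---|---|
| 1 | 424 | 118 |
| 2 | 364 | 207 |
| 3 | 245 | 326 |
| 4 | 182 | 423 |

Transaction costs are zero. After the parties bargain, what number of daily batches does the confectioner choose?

2

Bargaining reaches the level where marginal profit last exceeds marginal vibration damage.
That holds through level 2 (364 ≥ 207) but not at 3 (245 < 326).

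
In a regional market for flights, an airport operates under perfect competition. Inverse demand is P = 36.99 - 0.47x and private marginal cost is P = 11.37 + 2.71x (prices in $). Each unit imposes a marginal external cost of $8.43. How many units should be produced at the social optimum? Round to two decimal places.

Social marginal cost = private MC + MEC = 19.80 + 2.71x.
Set SMC = demand: 19.80 + 2.71x = 36.99 - 0.47x → x* = 5.4057.

x* = 5.41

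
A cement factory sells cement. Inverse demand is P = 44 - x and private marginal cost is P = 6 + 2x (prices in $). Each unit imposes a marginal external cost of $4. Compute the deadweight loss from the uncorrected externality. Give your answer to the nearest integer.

Market equilibrium (private): 6 + 2x = 44 - x → x_m = 12.6667.
Social marginal cost = private MC + MEC = 10 + 2x.
Set SMC = demand: 10 + 2x = 44 - x → x* = 11.3333.
Height of the DWL triangle at x_m is SMC(x_m) − demand(x_m) = MEC(x_m) = 4.0000.
DWL = ½ × 1.3334 × 4.0000 = 2.6668.

DWL = $3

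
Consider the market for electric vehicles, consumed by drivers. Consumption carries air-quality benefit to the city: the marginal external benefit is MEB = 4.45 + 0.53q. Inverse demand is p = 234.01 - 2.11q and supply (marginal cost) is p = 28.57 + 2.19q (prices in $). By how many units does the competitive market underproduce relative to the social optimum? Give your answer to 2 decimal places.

7.90 units

Market equilibrium (private): 28.57 + 2.19q = 234.01 - 2.11q → q_m = 47.7767.
Social marginal benefit = demand + MEB = 238.46 - 1.58q.
Set SMB = MC: 238.46 - 1.58q = 28.57 + 2.19q → q* = 55.6737.
Gap = |47.7767 − 55.6737| = 7.8970.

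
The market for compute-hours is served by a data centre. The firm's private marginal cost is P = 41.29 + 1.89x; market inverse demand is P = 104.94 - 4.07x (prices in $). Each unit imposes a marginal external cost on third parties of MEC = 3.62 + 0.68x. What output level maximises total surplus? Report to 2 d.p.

Social marginal cost = private MC + MEC = 44.91 + 2.57x.
Set SMC = demand: 44.91 + 2.57x = 104.94 - 4.07x → x* = 9.0407.

x* = 9.04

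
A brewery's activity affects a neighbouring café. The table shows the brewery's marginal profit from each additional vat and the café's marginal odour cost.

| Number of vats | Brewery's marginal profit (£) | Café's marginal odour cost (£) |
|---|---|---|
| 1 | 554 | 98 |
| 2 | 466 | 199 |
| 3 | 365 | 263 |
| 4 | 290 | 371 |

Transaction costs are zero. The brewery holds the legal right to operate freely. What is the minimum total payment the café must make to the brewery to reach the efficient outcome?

£290

Left alone the brewery would choose level 4 (marginal profit stays positive).
Efficient level: k* = 3 (marginal profit ≥ marginal odour cost through 3).
The café must at least cover the brewery's forgone profit from cutting 4→3: 290 = 290.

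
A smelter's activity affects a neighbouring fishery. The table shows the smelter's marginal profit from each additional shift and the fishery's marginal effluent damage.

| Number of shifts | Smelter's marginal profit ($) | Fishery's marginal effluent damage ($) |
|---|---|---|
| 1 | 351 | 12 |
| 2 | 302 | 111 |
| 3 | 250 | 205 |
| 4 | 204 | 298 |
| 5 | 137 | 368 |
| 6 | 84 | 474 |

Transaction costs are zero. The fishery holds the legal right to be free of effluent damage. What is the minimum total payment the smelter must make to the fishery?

$328

Efficient level: marginal profit ≥ marginal effluent damage through level 3, so k* = 3.
With the fishery holding the right, the smelter must at least compensate total damage at k*: 12 + 111 + 205 = 328.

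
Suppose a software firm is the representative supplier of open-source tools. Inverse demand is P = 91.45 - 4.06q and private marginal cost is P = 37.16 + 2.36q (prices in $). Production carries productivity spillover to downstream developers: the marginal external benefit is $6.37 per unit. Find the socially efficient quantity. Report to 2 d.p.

Social marginal cost = private MC − MEB = 30.79 + 2.36q.
Set SMC = demand: 30.79 + 2.36q = 91.45 - 4.06q → q* = 9.4486.

q* = 9.45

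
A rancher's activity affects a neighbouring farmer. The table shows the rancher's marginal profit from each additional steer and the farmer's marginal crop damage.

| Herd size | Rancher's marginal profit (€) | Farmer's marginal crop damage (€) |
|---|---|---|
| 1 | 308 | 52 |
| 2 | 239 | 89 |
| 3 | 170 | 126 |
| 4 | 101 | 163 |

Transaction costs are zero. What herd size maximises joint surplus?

Bargaining reaches the level where marginal profit last exceeds marginal crop damage.
That holds through level 3 (170 ≥ 126) but not at 4 (101 < 163).

3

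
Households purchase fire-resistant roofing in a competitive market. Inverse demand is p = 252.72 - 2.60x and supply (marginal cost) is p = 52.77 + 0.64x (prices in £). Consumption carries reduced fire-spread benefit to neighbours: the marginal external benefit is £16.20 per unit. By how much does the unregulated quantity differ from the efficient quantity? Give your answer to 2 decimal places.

5.00 units

Market equilibrium (private): 52.77 + 0.64x = 252.72 - 2.60x → x_m = 61.7130.
Social marginal benefit = demand + MEB = 268.92 - 2.60x.
Set SMB = MC: 268.92 - 2.60x = 52.77 + 0.64x → x* = 66.7130.
Gap = |61.7130 − 66.7130| = 5.0000.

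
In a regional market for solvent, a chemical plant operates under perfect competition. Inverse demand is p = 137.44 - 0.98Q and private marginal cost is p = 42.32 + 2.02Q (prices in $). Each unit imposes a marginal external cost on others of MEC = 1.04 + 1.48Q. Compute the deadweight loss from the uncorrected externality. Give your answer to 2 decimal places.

DWL = $256.78

Market equilibrium (private): 42.32 + 2.02Q = 137.44 - 0.98Q → Q_m = 31.7067.
Social marginal cost = private MC + MEC = 43.36 + 3.50Q.
Set SMC = demand: 43.36 + 3.50Q = 137.44 - 0.98Q → Q* = 21.0000.
The welfare-loss triangle has base |Q_m − Q*| and height MEC(Q_m) (the vertical gap between SMC and demand is zero at Q* and MEC at Q_m).
DWL = ½ × 10.7067 × 47.9659 = 256.7783.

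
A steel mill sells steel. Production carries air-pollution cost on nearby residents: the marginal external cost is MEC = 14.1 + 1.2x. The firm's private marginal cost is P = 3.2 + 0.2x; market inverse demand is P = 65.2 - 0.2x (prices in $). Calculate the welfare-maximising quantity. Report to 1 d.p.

Social marginal cost = private MC + MEC = 17.3 + 1.4x.
Set SMC = demand: 17.3 + 1.4x = 65.2 - 0.2x → x* = 29.9375.

x* = 29.9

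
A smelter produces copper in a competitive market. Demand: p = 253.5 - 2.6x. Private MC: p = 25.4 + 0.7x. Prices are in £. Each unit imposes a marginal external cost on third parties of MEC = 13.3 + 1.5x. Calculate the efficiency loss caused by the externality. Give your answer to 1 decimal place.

Market equilibrium (private): 25.4 + 0.7x = 253.5 - 2.6x → x_m = 69.1212.
Social marginal cost = private MC + MEC = 38.7 + 2.2x.
Set SMC = demand: 38.7 + 2.2x = 253.5 - 2.6x → x* = 44.7500.
Height of the DWL triangle at x_m is SMC(x_m) − demand(x_m) = MEC(x_m) = 116.9818.
DWL = ½ × 24.3712 × 116.9818 = 1425.4934.

DWL = £1425.5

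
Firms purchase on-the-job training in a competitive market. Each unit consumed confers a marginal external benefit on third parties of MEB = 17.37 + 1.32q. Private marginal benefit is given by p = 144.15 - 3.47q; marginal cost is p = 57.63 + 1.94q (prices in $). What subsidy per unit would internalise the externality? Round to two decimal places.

Social marginal benefit = demand + MEB = 161.52 - 2.15q.
Set SMB = MC: 161.52 - 2.15q = 57.63 + 1.94q → q* = 25.4010.
The Pigouvian subsidy equals MEB at q*: 17.37 + 1.32×25.4010 = 50.8993.

subsidy = $50.90 per unit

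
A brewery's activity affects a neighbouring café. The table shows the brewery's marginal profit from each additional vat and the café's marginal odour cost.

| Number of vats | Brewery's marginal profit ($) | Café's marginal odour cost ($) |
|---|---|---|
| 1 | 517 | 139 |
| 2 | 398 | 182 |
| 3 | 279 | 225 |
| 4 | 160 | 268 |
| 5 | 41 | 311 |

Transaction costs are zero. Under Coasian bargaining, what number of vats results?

Bargaining reaches the level where marginal profit last exceeds marginal odour cost.
That holds through level 3 (279 ≥ 225) but not at 4 (160 < 268).

3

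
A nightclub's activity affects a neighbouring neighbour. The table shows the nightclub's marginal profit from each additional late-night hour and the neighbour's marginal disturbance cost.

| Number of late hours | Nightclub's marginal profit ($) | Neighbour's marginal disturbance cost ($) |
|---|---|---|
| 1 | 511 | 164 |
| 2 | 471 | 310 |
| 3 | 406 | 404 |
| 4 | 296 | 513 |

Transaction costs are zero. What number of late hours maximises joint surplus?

3

Bargaining reaches the level where marginal profit last exceeds marginal disturbance cost.
That holds through level 3 (406 ≥ 404) but not at 4 (296 < 513).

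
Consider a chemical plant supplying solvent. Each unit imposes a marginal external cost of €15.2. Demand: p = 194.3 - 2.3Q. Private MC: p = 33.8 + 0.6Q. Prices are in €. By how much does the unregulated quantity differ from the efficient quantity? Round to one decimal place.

Market equilibrium (private): 33.8 + 0.6Q = 194.3 - 2.3Q → Q_m = 55.3448.
Social marginal cost = private MC + MEC = 49.0 + 0.6Q.
Set SMC = demand: 49.0 + 0.6Q = 194.3 - 2.3Q → Q* = 50.1034.
Gap = |55.3448 − 50.1034| = 5.2414.

5.2 units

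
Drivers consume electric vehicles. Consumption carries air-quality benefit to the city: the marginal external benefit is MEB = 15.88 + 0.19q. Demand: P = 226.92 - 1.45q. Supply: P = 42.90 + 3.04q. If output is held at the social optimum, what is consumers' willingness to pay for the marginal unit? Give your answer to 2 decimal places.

Social marginal benefit = demand + MEB = 242.80 - 1.26q.
Set SMB = MC: 242.80 - 1.26q = 42.90 + 3.04q → q* = 46.4884.
Consumer price on the demand curve at q*: 226.92 − 1.45×46.4884 = 159.5118.

P = 159.51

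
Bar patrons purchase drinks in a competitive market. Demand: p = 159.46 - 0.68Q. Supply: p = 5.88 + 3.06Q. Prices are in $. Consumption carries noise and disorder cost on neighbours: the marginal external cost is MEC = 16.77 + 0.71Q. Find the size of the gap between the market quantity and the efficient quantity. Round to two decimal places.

Market equilibrium (private): 5.88 + 3.06Q = 159.46 - 0.68Q → Q_m = 41.0642.
Social marginal benefit = demand − MEC = 142.69 - 1.39Q.
Set SMB = MC: 142.69 - 1.39Q = 5.88 + 3.06Q → Q* = 30.7438.
Gap = |41.0642 − 30.7438| = 10.3204.

10.32 units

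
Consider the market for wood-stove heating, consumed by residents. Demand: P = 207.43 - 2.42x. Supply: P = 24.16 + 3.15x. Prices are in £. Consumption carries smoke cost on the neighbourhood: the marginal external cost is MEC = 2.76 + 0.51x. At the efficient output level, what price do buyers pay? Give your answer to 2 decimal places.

Social marginal benefit = demand − MEC = 204.67 - 2.93x.
Set SMB = MC: 204.67 - 2.93x = 24.16 + 3.15x → x* = 29.6891.
Consumer price on the demand curve at x*: 207.43 − 2.42×29.6891 = 135.5824.

P = £135.58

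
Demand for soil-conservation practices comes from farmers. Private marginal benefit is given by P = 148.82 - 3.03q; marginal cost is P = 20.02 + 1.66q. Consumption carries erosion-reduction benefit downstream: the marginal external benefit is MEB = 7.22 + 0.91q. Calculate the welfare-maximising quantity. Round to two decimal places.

q* = 35.98

Social marginal benefit = demand + MEB = 156.04 - 2.12q.
Set SMB = MC: 156.04 - 2.12q = 20.02 + 1.66q → q* = 35.9841.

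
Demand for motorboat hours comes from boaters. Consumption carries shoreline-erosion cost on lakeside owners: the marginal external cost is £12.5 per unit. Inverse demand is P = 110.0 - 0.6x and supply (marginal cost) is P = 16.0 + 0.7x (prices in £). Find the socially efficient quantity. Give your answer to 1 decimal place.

Social marginal benefit = demand − MEC = 97.5 - 0.6x.
Set SMB = MC: 97.5 - 0.6x = 16.0 + 0.7x → x* = 62.6923.

x* = 62.7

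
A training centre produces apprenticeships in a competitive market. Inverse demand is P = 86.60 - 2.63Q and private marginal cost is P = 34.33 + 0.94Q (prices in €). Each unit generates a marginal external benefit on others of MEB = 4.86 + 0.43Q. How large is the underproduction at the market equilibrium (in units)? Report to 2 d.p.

3.55 units

Market equilibrium (private): 34.33 + 0.94Q = 86.60 - 2.63Q → Q_m = 14.6415.
Social marginal cost = private MC − MEB = 29.47 + 0.51Q.
Set SMC = demand: 29.47 + 0.51Q = 86.60 - 2.63Q → Q* = 18.1943.
Gap = |14.6415 − 18.1943| = 3.5528.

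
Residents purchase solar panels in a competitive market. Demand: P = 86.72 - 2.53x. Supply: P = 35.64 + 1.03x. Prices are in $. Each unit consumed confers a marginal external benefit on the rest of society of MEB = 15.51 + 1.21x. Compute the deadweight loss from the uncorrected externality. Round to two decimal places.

DWL = $229.90

Market equilibrium (private): 35.64 + 1.03x = 86.72 - 2.53x → x_m = 14.3483.
Social marginal benefit = demand + MEB = 102.23 - 1.32x.
Set SMB = MC: 102.23 - 1.32x = 35.64 + 1.03x → x* = 28.3362.
The welfare-loss triangle has base |x_m − x*| and height MEB(x_m) (the vertical gap between SMB and MC is zero at x* and MEB at x_m).
DWL = ½ × 13.9879 × 32.8715 = 229.9016.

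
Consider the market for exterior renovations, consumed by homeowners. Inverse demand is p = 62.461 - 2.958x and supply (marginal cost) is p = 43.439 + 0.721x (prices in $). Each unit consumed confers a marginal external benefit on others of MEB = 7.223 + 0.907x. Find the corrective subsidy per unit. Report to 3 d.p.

subsidy = $15.810 per unit

Social marginal benefit = demand + MEB = 69.684 - 2.051x.
Set SMB = MC: 69.684 - 2.051x = 43.439 + 0.721x → x* = 9.4679.
The Pigouvian subsidy equals MEB at x*: 7.223 + 0.907×9.4679 = 15.8104.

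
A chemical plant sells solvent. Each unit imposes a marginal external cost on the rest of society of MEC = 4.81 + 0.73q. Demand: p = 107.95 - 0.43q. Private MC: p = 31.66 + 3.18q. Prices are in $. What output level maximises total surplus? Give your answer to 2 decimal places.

q* = 16.47

Social marginal cost = private MC + MEC = 36.47 + 3.91q.
Set SMC = demand: 36.47 + 3.91q = 107.95 - 0.43q → q* = 16.4700.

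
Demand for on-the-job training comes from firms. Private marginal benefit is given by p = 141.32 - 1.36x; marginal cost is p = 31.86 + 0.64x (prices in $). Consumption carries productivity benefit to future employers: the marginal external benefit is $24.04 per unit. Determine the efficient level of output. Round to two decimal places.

Social marginal benefit = demand + MEB = 165.36 - 1.36x.
Set SMB = MC: 165.36 - 1.36x = 31.86 + 0.64x → x* = 66.7500.

x* = 66.75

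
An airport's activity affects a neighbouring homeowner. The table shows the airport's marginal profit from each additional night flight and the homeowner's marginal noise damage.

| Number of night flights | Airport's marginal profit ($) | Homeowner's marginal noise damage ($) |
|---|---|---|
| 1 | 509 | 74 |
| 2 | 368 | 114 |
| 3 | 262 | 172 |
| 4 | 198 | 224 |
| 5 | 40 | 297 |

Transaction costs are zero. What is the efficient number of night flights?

Bargaining reaches the level where marginal profit last exceeds marginal noise damage.
That holds through level 3 (262 ≥ 172) but not at 4 (198 < 224).

3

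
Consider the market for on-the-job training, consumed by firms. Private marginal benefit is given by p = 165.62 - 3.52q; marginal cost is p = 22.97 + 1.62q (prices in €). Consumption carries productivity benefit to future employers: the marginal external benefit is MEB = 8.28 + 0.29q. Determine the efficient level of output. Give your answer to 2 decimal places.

Social marginal benefit = demand + MEB = 173.90 - 3.23q.
Set SMB = MC: 173.90 - 3.23q = 22.97 + 1.62q → q* = 31.1196.

q* = 31.12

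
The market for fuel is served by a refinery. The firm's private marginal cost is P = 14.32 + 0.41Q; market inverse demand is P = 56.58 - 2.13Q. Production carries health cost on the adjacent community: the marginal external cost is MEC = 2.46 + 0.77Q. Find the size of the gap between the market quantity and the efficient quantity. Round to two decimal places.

4.61 units

Market equilibrium (private): 14.32 + 0.41Q = 56.58 - 2.13Q → Q_m = 16.6378.
Social marginal cost = private MC + MEC = 16.78 + 1.18Q.
Set SMC = demand: 16.78 + 1.18Q = 56.58 - 2.13Q → Q* = 12.0242.
Gap = |16.6378 − 12.0242| = 4.6136.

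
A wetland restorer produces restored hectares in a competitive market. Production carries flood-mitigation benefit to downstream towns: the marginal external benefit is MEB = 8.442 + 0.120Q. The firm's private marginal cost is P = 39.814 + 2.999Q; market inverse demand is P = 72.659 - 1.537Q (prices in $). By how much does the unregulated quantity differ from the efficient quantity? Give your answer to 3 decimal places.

Market equilibrium (private): 39.814 + 2.999Q = 72.659 - 1.537Q → Q_m = 7.2410.
Social marginal cost = private MC − MEB = 31.372 + 2.879Q.
Set SMC = demand: 31.372 + 2.879Q = 72.659 - 1.537Q → Q* = 9.3494.
Gap = |7.2410 − 9.3494| = 2.1084.

2.108 units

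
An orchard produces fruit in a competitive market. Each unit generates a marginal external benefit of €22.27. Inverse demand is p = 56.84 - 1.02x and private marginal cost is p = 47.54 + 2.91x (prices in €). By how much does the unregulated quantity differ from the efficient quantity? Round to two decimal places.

5.67 units

Market equilibrium (private): 47.54 + 2.91x = 56.84 - 1.02x → x_m = 2.3664.
Social marginal cost = private MC − MEB = 25.27 + 2.91x.
Set SMC = demand: 25.27 + 2.91x = 56.84 - 1.02x → x* = 8.0331.
Gap = |2.3664 − 8.0331| = 5.6667.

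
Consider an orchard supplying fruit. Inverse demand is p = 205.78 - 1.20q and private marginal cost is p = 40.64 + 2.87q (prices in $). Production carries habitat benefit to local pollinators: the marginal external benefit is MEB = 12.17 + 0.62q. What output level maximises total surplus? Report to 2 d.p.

q* = 51.39

Social marginal cost = private MC − MEB = 28.47 + 2.25q.
Set SMC = demand: 28.47 + 2.25q = 205.78 - 1.20q → q* = 51.3942.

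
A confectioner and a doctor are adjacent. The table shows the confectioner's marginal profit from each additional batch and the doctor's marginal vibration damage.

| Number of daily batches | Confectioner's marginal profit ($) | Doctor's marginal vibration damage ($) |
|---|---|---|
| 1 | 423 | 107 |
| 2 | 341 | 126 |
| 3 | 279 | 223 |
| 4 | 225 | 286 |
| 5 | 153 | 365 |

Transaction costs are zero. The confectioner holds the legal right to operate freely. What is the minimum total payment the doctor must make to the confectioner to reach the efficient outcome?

Left alone the confectioner would choose level 5 (marginal profit stays positive).
Efficient level: k* = 3 (marginal profit ≥ marginal vibration damage through 3).
The doctor must at least cover the confectioner's forgone profit from cutting 5→3: 225 + 153 = 378.

$378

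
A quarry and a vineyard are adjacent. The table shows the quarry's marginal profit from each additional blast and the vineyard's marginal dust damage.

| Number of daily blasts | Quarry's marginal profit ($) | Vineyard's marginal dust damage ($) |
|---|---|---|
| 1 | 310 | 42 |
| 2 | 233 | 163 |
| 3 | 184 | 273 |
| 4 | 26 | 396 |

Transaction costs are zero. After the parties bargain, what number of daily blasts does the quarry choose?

Bargaining reaches the level where marginal profit last exceeds marginal dust damage.
That holds through level 2 (233 ≥ 163) but not at 3 (184 < 273).

2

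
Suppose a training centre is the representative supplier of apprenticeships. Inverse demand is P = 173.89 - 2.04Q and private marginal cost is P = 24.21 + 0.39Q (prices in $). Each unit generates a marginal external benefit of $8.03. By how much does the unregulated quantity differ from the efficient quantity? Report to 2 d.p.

3.30 units

Market equilibrium (private): 24.21 + 0.39Q = 173.89 - 2.04Q → Q_m = 61.5967.
Social marginal cost = private MC − MEB = 16.18 + 0.39Q.
Set SMC = demand: 16.18 + 0.39Q = 173.89 - 2.04Q → Q* = 64.9012.
Gap = |61.5967 − 64.9012| = 3.3045.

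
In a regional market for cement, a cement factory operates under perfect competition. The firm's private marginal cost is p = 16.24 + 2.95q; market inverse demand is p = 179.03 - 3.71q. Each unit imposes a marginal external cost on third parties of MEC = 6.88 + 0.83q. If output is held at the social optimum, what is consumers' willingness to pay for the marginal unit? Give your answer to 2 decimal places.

Social marginal cost = private MC + MEC = 23.12 + 3.78q.
Set SMC = demand: 23.12 + 3.78q = 179.03 - 3.71q → q* = 20.8158.
Consumer price on the demand curve at q*: 179.03 − 3.71×20.8158 = 101.8034.

P = 101.80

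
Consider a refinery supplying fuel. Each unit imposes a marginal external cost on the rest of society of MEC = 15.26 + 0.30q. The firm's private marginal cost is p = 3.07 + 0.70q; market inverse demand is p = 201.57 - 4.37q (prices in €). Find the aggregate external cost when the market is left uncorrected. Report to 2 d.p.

€827.39

Market equilibrium (private): 3.07 + 0.70q = 201.57 - 4.37q → q_m = 39.1519.
Total external cost = ∫₀^{q_m} (15.26 + 0.30q) dq = 15.26×39.1519 + ½×0.30×39.1519² = 827.3887.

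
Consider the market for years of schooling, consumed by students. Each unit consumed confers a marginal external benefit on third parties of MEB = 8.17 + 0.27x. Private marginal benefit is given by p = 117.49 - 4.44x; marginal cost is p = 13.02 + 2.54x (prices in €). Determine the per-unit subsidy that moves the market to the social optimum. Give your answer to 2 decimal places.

subsidy = €12.70 per unit

Social marginal benefit = demand + MEB = 125.66 - 4.17x.
Set SMB = MC: 125.66 - 4.17x = 13.02 + 2.54x → x* = 16.7869.
The Pigouvian subsidy equals MEB at x*: 8.17 + 0.27×16.7869 = 12.7025.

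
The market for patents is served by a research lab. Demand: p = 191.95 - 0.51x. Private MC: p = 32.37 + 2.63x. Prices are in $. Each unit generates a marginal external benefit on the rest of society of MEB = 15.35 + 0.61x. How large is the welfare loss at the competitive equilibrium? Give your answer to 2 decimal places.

Market equilibrium (private): 32.37 + 2.63x = 191.95 - 0.51x → x_m = 50.8217.
Social marginal cost = private MC − MEB = 17.02 + 2.02x.
Set SMC = demand: 17.02 + 2.02x = 191.95 - 0.51x → x* = 69.1423.
Height of the DWL triangle at x_m is demand(x_m) − SMC(x_m) = MEB(x_m) = 46.3512.
DWL = ½ × 18.3206 × 46.3512 = 424.5909.

DWL = $424.59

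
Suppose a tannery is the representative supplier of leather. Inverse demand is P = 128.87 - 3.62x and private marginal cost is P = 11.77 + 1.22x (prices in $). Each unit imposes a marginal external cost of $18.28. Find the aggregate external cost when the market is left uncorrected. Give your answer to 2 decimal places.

Market equilibrium (private): 11.77 + 1.22x = 128.87 - 3.62x → x_m = 24.1942.
Total external cost = MEC × x_m = 18.28 × 24.1942 = 442.2700.

$442.27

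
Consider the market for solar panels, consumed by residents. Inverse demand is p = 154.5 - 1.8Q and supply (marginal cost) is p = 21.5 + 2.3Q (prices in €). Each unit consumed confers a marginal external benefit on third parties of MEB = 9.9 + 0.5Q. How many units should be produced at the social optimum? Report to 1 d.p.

Social marginal benefit = demand + MEB = 164.4 - 1.3Q.
Set SMB = MC: 164.4 - 1.3Q = 21.5 + 2.3Q → Q* = 39.6944.

Q* = 39.7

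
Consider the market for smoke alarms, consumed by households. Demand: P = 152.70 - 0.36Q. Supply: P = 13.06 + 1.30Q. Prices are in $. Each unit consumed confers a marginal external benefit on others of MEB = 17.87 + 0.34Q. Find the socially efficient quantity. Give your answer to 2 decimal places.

Social marginal benefit = demand + MEB = 170.57 - 0.02Q.
Set SMB = MC: 170.57 - 0.02Q = 13.06 + 1.30Q → Q* = 119.3258.

Q* = 119.33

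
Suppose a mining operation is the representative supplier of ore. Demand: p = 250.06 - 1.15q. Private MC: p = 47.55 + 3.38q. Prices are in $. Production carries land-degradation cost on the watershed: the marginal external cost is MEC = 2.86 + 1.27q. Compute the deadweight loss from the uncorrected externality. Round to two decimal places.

Market equilibrium (private): 47.55 + 3.38q = 250.06 - 1.15q → q_m = 44.7042.
Social marginal cost = private MC + MEC = 50.41 + 4.65q.
Set SMC = demand: 50.41 + 4.65q = 250.06 - 1.15q → q* = 34.4224.
Between q* and q_m the wedge SMC − demand runs linearly from 0 to MEC(q_m), so the loss is a triangle.
DWL = ½ × 10.2818 × 59.6343 = 306.5740.

DWL = $306.57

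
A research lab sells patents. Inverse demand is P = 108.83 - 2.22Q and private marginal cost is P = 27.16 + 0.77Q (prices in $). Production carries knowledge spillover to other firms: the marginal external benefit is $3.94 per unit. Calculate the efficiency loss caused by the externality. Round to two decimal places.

DWL = $2.60

Market equilibrium (private): 27.16 + 0.77Q = 108.83 - 2.22Q → Q_m = 27.3144.
Social marginal cost = private MC − MEB = 23.22 + 0.77Q.
Set SMC = demand: 23.22 + 0.77Q = 108.83 - 2.22Q → Q* = 28.6321.
The welfare-loss triangle has base |Q_m − Q*| and height MEB(Q_m) (the vertical gap between SMC and demand is zero at Q* and MEB at Q_m).
DWL = ½ × 1.3177 × 3.9400 = 2.5959.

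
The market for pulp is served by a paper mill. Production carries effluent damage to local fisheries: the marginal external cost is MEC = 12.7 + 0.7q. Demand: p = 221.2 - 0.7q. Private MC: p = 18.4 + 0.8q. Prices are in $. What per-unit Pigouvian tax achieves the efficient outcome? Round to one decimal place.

Social marginal cost = private MC + MEC = 31.1 + 1.5q.
Set SMC = demand: 31.1 + 1.5q = 221.2 - 0.7q → q* = 86.4091.
The Pigouvian tax equals MEC at q*: 12.7 + 0.7×86.4091 = 73.1864.

tax = $73.2 per unit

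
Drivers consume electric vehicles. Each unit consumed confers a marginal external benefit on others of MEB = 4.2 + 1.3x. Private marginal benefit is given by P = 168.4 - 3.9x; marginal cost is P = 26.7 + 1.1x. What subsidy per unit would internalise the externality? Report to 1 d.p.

Social marginal benefit = demand + MEB = 172.6 - 2.6x.
Set SMB = MC: 172.6 - 2.6x = 26.7 + 1.1x → x* = 39.4324.
The Pigouvian subsidy equals MEB at x*: 4.2 + 1.3×39.4324 = 55.4621.

subsidy = 55.5 per unit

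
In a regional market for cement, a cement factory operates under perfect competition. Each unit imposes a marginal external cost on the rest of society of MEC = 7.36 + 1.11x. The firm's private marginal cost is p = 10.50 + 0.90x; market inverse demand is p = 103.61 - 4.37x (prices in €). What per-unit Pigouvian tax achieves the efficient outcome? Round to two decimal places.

Social marginal cost = private MC + MEC = 17.86 + 2.01x.
Set SMC = demand: 17.86 + 2.01x = 103.61 - 4.37x → x* = 13.4404.
The Pigouvian tax equals MEC at x*: 7.36 + 1.11×13.4404 = 22.2788.

tax = €22.28 per unit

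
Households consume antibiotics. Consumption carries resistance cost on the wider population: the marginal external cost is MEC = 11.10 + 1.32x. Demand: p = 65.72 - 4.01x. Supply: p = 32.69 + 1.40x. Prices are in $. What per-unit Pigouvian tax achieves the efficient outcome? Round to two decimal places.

tax = $15.40 per unit

Social marginal benefit = demand − MEC = 54.62 - 5.33x.
Set SMB = MC: 54.62 - 5.33x = 32.69 + 1.40x → x* = 3.2585.
The Pigouvian tax equals MEC at x*: 11.10 + 1.32×3.2585 = 15.4012.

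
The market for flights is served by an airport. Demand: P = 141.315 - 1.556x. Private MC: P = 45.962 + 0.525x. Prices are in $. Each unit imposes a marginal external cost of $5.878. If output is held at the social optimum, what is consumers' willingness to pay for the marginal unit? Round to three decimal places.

P = $74.413

Social marginal cost = private MC + MEC = 51.840 + 0.525x.
Set SMC = demand: 51.840 + 0.525x = 141.315 - 1.556x → x* = 42.9962.
Consumer price on the demand curve at x*: 141.315 − 1.556×42.9962 = 74.4129.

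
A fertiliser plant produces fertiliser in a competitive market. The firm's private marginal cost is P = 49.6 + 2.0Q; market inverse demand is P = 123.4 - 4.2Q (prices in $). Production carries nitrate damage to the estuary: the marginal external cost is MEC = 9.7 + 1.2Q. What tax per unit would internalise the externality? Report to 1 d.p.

tax = $20.1 per unit

Social marginal cost = private MC + MEC = 59.3 + 3.2Q.
Set SMC = demand: 59.3 + 3.2Q = 123.4 - 4.2Q → Q* = 8.6622.
The Pigouvian tax equals MEC at Q*: 9.7 + 1.2×8.6622 = 20.0946.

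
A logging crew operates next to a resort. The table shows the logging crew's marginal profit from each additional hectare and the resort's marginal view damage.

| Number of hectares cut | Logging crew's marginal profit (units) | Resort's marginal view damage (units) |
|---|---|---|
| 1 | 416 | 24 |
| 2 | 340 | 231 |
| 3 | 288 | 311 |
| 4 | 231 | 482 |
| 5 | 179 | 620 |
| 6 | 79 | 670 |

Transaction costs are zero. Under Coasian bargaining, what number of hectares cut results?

2

Bargaining reaches the level where marginal profit last exceeds marginal view damage.
That holds through level 2 (340 ≥ 231) but not at 3 (288 < 311).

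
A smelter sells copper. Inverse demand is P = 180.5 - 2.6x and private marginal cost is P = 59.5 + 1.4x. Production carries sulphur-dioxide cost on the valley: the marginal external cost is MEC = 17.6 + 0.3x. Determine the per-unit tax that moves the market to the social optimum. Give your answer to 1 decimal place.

Social marginal cost = private MC + MEC = 77.1 + 1.7x.
Set SMC = demand: 77.1 + 1.7x = 180.5 - 2.6x → x* = 24.0465.
The Pigouvian tax equals MEC at x*: 17.6 + 0.3×24.0465 = 24.8140.

tax = 24.8 per unit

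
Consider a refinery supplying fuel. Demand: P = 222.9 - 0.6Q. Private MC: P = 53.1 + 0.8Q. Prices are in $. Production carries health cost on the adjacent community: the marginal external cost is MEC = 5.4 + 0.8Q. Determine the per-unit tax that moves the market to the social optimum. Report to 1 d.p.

tax = $65.2 per unit

Social marginal cost = private MC + MEC = 58.5 + 1.6Q.
Set SMC = demand: 58.5 + 1.6Q = 222.9 - 0.6Q → Q* = 74.7273.
The Pigouvian tax equals MEC at Q*: 5.4 + 0.8×74.7273 = 65.1818.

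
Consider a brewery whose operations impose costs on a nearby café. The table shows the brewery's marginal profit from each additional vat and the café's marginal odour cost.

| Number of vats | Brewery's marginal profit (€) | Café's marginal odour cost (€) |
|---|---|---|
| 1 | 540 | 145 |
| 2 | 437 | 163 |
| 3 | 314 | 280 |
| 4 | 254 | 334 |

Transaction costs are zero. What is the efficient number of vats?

3

Bargaining reaches the level where marginal profit last exceeds marginal odour cost.
That holds through level 3 (314 ≥ 280) but not at 4 (254 < 334).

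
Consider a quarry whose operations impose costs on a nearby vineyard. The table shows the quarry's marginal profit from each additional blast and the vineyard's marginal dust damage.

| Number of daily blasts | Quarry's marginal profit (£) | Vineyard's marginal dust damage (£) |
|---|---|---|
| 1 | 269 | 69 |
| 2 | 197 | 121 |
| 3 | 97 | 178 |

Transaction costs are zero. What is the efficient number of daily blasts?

Bargaining reaches the level where marginal profit last exceeds marginal dust damage.
That holds through level 2 (197 ≥ 121) but not at 3 (97 < 178).

2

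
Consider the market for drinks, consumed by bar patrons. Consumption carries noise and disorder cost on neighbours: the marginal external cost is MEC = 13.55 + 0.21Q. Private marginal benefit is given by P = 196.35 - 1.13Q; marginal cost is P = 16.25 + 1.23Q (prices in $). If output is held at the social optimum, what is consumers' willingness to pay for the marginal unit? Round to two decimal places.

Social marginal benefit = demand − MEC = 182.80 - 1.34Q.
Set SMB = MC: 182.80 - 1.34Q = 16.25 + 1.23Q → Q* = 64.8054.
Consumer price on the demand curve at Q*: 196.35 − 1.13×64.8054 = 123.1199.

P = $123.12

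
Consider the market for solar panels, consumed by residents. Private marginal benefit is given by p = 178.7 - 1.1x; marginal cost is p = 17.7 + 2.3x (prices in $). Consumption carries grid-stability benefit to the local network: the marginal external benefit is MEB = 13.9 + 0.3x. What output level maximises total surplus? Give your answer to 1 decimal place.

x* = 56.4

Social marginal benefit = demand + MEB = 192.6 - 0.8x.
Set SMB = MC: 192.6 - 0.8x = 17.7 + 2.3x → x* = 56.4194.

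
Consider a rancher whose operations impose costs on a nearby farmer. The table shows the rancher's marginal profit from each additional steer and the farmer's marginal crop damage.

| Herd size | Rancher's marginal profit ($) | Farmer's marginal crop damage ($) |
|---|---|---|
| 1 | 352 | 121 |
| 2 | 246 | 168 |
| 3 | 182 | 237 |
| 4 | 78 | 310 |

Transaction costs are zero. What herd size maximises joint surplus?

Bargaining reaches the level where marginal profit last exceeds marginal crop damage.
That holds through level 2 (246 ≥ 168) but not at 3 (182 < 237).

2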